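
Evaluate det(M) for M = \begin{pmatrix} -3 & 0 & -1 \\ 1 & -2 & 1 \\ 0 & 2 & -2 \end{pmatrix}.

Expand along column 1:
  + (-3) · |-2 1; 2 -2| = (-3)·(4 − 2) = -6
  − 1 · |0 -1; 2 -2| = −1·(0 − (-2)) = -2
Sum: (-6) + (-2) = -8

det(M) = -8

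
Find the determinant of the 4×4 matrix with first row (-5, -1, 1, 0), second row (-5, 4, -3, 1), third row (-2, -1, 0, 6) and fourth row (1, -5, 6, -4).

The determinant is 247.

Expand along row 1 (it has 1 zero):
  + (-5) · M_11   where M_11 = det([4 -3 1; -1 0 6; -5 6 -4]) = -48
  − (-1) · M_12   where M_12 = det([-5 -3 1; -2 0 6; 1 6 -4]) = 174
  + (1) · M_13   where M_13 = det([-5 4 1; -2 -1 6; 1 -5 -4]) = -167
det = (+1)·(-5)·(-48) + (-1)·(-1)·(174) + (+1)·(1)·(-167) = 247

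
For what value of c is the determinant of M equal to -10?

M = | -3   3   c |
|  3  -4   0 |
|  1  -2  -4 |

c = -1

Expanding along the column containing c, det(M) is linear in c: det(M) = (-2)·c + (-12).
Set (-2)·c + (-12) = -10  ⇒  (-2)·c = 2  ⇒  c = -1.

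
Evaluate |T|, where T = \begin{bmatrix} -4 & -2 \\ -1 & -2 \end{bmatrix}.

|T| = 6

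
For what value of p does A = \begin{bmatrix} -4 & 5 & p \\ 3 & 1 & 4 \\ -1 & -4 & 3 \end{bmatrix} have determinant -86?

-5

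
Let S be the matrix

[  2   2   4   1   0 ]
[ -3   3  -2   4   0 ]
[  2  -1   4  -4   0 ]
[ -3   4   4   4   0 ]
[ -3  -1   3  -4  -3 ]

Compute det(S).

Expand along column 5 (it has 4 zeros):
  + (-3) · M_55   where M_55 = det([2 2 4 1; -3 3 -2 4; 2 -1 4 -4; -3 4 4 4]) = 122
det = (+1)·(-3)·(122) = -366

-366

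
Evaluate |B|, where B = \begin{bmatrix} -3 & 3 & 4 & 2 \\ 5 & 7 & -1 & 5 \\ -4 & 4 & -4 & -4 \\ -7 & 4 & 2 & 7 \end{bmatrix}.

|B| = 2904

Expand along row 1:
  + (-3) · M_11   where M_11 = det([7 -1 5; 4 -4 -4; 4 2 7]) = 24
  − (3) · M_12   where M_12 = det([5 -1 5; -4 -4 -4; -7 2 7]) = -336
  + (4) · M_13   where M_13 = det([5 7 5; -4 4 -4; -7 4 7]) = 672
  − (2) · M_14   where M_14 = det([5 7 -1; -4 4 -4; -7 4 2]) = 360
det = (+1)·(-3)·(24) + (-1)·(3)·(-336) + (+1)·(4)·(672) + (-1)·(2)·(360) = 2904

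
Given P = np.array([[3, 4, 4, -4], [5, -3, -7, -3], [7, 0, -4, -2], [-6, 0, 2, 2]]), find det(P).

Expand along column 2 (it has 2 zeros):
  − (4) · M_12   where M_12 = det([5 -7 -3; 7 -4 -2; -6 2 2]) = 24
  + (-3) · M_22   where M_22 = det([3 4 -4; 7 -4 -2; -6 2 2]) = 20
det = (-1)·(4)·(24) + (+1)·(-3)·(20) = -156

|P| = -156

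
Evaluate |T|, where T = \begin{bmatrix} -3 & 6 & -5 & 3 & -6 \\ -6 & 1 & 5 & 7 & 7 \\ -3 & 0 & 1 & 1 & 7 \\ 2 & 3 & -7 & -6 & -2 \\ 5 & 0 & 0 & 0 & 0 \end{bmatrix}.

Expand along row 5 (it has 4 zeros):
  + (5) · M_51   where M_51 = det([6 -5 3 -6; 1 5 7 7; 0 1 1 7; 3 -7 -6 -2]) = 461
det = (+1)·(5)·(461) = 2305

|T| = 2305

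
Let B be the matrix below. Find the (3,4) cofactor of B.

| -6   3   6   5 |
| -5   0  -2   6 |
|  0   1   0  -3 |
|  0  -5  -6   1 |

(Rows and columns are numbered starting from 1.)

Delete row 3 and column 4; the remaining 3×3 submatrix is [-6 3 6; -5 0 -2; 0 -5 -6].
Its determinant is 120.
The cofactor carries sign (−1)^(3+4) = −1, so C_{3,4} = −(120) = -120.

The cofactor is -120.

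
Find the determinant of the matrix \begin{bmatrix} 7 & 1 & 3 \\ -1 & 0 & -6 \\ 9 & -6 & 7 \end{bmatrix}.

Expand along row 2:
  − (-1) · |1 3; -6 7| = −(-1)·(7 − (-18)) = 25
  − (-6) · |7 1; 9 -6| = −(-6)·(-42 − 9) = -306
Sum: (25) + (-306) = -281

-281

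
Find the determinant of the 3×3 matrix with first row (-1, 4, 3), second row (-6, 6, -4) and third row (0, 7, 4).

-82

Expand along column 1:
  + (-1) · |6 -4; 7 4| = (-1)·(24 − (-28)) = -52
  − (-6) · |4 3; 7 4| = −(-6)·(16 − 21) = -30
Sum: (-52) + (-30) = -82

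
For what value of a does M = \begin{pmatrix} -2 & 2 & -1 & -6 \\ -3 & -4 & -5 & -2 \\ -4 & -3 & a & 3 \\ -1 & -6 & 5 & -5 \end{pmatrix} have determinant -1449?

Expanding along the column containing a, det(M) is linear in a: det(M) = (-126)·a + (-1701).
Set (-126)·a + (-1701) = -1449  ⇒  (-126)·a = 252  ⇒  a = -2.

a = -2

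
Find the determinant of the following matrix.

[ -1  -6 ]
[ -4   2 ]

-26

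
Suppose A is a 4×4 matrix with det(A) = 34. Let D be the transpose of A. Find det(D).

det(Aᵀ) = det(A).
det(D) = (1)·(34) = 34

The determinant is 34.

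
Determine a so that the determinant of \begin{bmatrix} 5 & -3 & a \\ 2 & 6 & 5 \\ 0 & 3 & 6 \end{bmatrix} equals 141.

a = 0

Expanding along the column containing a, det(A) is linear in a: det(A) = (6)·a + (141).
Set (6)·a + (141) = 141  ⇒  (6)·a = 0  ⇒  a = 0.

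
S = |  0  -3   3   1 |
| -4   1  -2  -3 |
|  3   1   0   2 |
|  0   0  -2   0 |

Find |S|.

Expand along row 4 (it has 3 zeros):
  − (-2) · M_43   where M_43 = det([0 -3 1; -4 1 -3; 3 1 2]) = -4
det = (-1)·(-2)·(-4) = -8

|S| = -8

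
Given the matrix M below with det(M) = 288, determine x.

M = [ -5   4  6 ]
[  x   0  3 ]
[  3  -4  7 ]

x = -6

Expanding along the column containing x, det(M) is linear in x: det(M) = (-52)·x + (-24).
Set (-52)·x + (-24) = 288  ⇒  (-52)·x = 312  ⇒  x = -6.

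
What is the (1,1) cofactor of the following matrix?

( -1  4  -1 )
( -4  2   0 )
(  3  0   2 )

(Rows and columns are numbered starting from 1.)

4

Delete row 1 and column 1; the remaining 2×2 submatrix is [2 0; 0 2].
Its determinant is 2·2 − 0·0 = 4.
The cofactor carries sign (−1)^(1+1) = +1, so C_{1,1} = +(4) = 4.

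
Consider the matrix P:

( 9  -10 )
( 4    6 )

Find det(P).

det(P) = 9·6 − (-10)·4 = 54 − (-40) = 94

The determinant is 94.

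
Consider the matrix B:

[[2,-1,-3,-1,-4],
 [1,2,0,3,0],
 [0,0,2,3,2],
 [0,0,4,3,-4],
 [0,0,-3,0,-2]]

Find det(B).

330

B is block upper-triangular with a 2×2 block and a 3×3 block on the diagonal, so its determinant equals the product of the determinants of the diagonal blocks.
det of the 2×2 block = 5
det of the 3×3 block = 66
det = (5)·(66) = 330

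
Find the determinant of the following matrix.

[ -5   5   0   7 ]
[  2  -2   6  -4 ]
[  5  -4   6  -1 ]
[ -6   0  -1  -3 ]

The determinant is 948.

Expand along row 1 (it has 1 zero):
  + (-5) · M_11   where M_11 = det([-2 6 -4; -4 6 -1; 0 -1 -3]) = -50
  − (5) · M_12   where M_12 = det([2 6 -4; 5 6 -1; -6 -1 -3]) = -36
  − (7) · M_14   where M_14 = det([2 -2 6; 5 -4 6; -6 0 -1]) = -74
det = (+1)·(-5)·(-50) + (-1)·(5)·(-36) + (-1)·(7)·(-74) = 948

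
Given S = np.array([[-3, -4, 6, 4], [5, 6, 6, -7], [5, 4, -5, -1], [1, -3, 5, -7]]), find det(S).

Expand along row 1:
  + (-3) · M_11   where M_11 = det([6 6 -7; 4 -5 -1; -3 5 -7]) = 391
  − (-4) · M_12   where M_12 = det([5 6 -7; 5 -5 -1; 1 5 -7]) = 194
  + (6) · M_13   where M_13 = det([5 6 -7; 5 4 -1; 1 -3 -7]) = 182
  − (4) · M_14   where M_14 = det([5 6 6; 5 4 -5; 1 -3 5]) = -269
det = (+1)·(-3)·(391) + (-1)·(-4)·(194) + (+1)·(6)·(182) + (-1)·(4)·(-269) = 1771

|S| = 1771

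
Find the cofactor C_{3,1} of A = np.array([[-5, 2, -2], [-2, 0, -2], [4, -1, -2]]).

-4

Delete row 3 and column 1; the remaining 2×2 submatrix is [2 -2; 0 -2].
Its determinant is 2·(-2) − (-2)·0 = -4.
The cofactor carries sign (−1)^(3+1) = +1, so C_{3,1} = +(-4) = -4.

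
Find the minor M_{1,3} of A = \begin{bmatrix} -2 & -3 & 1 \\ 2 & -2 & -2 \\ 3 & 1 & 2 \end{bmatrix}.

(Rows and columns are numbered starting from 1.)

The minor is 8.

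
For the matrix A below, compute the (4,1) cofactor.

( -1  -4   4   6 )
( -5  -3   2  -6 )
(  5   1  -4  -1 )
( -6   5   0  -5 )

-128

Delete row 4 and column 1; the remaining 3×3 submatrix is [-4 4 6; -3 2 -6; 1 -4 -1].
Its determinant is 128.
The cofactor carries sign (−1)^(4+1) = −1, so C_{4,1} = −(128) = -128.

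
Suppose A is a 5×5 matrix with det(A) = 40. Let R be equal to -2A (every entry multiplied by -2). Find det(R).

For a 5×5 matrix, det(-2A) = (-2)^5·det(A) = -32·det(A).
det(R) = (-32)·(40) = -1280

The determinant is -1280.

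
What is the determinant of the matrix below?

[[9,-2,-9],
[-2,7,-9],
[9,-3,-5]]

137

Expand along row 1:
  + 9 · |7 -9; -3 -5| = 9·(-35 − 27) = -558
  − (-2) · |-2 -9; 9 -5| = −(-2)·(10 − (-81)) = 182
  + (-9) · |-2 7; 9 -3| = (-9)·(6 − 63) = 513
Sum: (-558) + (182) + (513) = 137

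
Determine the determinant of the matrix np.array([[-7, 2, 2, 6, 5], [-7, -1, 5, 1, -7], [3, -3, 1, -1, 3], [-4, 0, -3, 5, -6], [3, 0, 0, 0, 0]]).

Expand along row 5 (it has 4 zeros):
  + (3) · M_51   where M_51 = det([2 2 6 5; -1 5 1 -7; -3 1 -1 3; 0 -3 5 -6]) = -1662
det = (+1)·(3)·(-1662) = -4986

-4986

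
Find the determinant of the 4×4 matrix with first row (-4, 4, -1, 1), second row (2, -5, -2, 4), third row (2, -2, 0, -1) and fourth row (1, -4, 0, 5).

Expand along column 3 (it has 2 zeros):
  + (-1) · M_13   where M_13 = det([2 -5 4; 2 -2 -1; 1 -4 5]) = 3
  − (-2) · M_23   where M_23 = det([-4 4 1; 2 -2 -1; 1 -4 5]) = 6
det = (+1)·(-1)·(3) + (-1)·(-2)·(6) = 9

9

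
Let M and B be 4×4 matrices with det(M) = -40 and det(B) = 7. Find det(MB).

The determinant is -280.

det(MB) = det(M)·det(B) = (-40)·(7) = -280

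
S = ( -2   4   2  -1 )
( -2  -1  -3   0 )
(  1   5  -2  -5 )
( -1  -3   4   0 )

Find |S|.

Expand along column 4 (it has 2 zeros):
  − (-1) · M_14   where M_14 = det([-2 -1 -3; 1 5 -2; -1 -3 4]) = -32
  − (-5) · M_34   where M_34 = det([-2 4 2; -2 -1 -3; -1 -3 4]) = 80
det = (-1)·(-1)·(-32) + (-1)·(-5)·(80) = 368

det(S) = 368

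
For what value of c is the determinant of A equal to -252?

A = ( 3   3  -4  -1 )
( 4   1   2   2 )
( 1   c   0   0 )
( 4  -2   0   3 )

Expanding along the column containing c, det(A) is linear in c: det(A) = (-42)·c + (42).
Set (-42)·c + (42) = -252  ⇒  (-42)·c = -294  ⇒  c = 7.

7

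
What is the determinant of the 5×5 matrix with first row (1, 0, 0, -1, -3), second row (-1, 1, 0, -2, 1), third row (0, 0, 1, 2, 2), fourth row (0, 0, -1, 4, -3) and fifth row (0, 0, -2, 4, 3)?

The matrix is block upper-triangular with a 2×2 block and a 3×3 block on the diagonal, so its determinant equals the product of the determinants of the diagonal blocks.
det of the 2×2 block = 1
det of the 3×3 block = 50
det = (1)·(50) = 50

50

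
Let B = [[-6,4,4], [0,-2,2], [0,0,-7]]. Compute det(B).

B is upper triangular, so det(B) is the product of the diagonal entries:
det = (-6) · (-2) · (-7) = -84

det(B) = -84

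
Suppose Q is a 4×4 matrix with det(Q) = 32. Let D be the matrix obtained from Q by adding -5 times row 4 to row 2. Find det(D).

32

Adding a multiple of one row to another leaves the determinant unchanged.
det(D) = (1)·(32) = 32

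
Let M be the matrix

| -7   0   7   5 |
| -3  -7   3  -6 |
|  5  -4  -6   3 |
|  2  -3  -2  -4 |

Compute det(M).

Expand along row 1 (it has 1 zero):
  + (-7) · M_11   where M_11 = det([-7 3 -6; -4 -6 3; -3 -2 -4]) = -225
  + (7) · M_13   where M_13 = det([-3 -7 -6; 5 -4 3; 2 -3 -4]) = -215
  − (5) · M_14   where M_14 = det([-3 -7 3; 5 -4 -6; 2 -3 -2]) = 23
det = (+1)·(-7)·(-225) + (+1)·(7)·(-215) + (-1)·(5)·(23) = -45

-45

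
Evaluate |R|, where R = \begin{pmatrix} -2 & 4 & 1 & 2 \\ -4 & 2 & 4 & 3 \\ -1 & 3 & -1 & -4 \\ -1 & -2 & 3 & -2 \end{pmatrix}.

Expand along row 1:
  + (-2) · M_11   where M_11 = det([2 4 3; 3 -1 -4; -2 3 -2]) = 105
  − (4) · M_12   where M_12 = det([-4 4 3; -1 -1 -4; -1 3 -2]) = -60
  + (1) · M_13   where M_13 = det([-4 2 3; -1 3 -4; -1 -2 -2]) = 75
  − (2) · M_14   where M_14 = det([-4 2 4; -1 3 -1; -1 -2 3]) = 0
det = (+1)·(-2)·(105) + (-1)·(4)·(-60) + (+1)·(1)·(75) + (-1)·(2)·(0) = 105

The determinant is 105.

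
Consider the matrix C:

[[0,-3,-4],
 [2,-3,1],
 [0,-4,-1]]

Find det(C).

Expand along column 1:
  − 2 · |-3 -4; -4 -1| = −2·(3 − 16) = 26

26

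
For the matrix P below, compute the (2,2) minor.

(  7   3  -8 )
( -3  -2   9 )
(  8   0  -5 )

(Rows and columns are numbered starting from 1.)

Delete row 2 and column 2; the remaining 2×2 submatrix is [7 -8; 8 -5].
Its determinant is 7·(-5) − (-8)·8 = 29.

29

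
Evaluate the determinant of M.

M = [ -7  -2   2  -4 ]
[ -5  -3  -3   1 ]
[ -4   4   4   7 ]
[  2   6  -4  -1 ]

det(M) = 3082

Expand along row 1:
  + (-7) · M_11   where M_11 = det([-3 -3 1; 4 4 7; 6 -4 -1]) = -250
  − (-2) · M_12   where M_12 = det([-5 -3 1; -4 4 7; 2 -4 -1]) = -142
  + (2) · M_13   where M_13 = det([-5 -3 1; -4 4 7; 2 6 -1]) = 168
  − (-4) · M_14   where M_14 = det([-5 -3 -3; -4 4 4; 2 6 -4]) = 320
det = (+1)·(-7)·(-250) + (-1)·(-2)·(-142) + (+1)·(2)·(168) + (-1)·(-4)·(320) = 3082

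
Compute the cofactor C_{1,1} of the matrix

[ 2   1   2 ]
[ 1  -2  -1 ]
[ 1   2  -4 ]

Delete row 1 and column 1; the remaining 2×2 submatrix is [-2 -1; 2 -4].
Its determinant is (-2)·(-4) − (-1)·2 = 10.
The cofactor carries sign (−1)^(1+1) = +1, so C_{1,1} = +(10) = 10.

The cofactor is 10.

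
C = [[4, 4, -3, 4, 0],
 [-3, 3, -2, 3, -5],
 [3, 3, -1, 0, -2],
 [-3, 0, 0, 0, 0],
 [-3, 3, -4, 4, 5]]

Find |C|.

201

Expand along row 4 (it has 4 zeros):
  − (-3) · M_41   where M_41 = det([4 -3 4 0; 3 -2 3 -5; 3 -1 0 -2; 3 -4 4 5]) = 67
det = (-1)·(-3)·(67) = 201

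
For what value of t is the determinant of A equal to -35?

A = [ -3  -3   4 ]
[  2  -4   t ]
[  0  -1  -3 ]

t = -9

Expanding along the column containing t, det(A) is linear in t: det(A) = (-3)·t + (-62).
Set (-3)·t + (-62) = -35  ⇒  (-3)·t = 27  ⇒  t = -9.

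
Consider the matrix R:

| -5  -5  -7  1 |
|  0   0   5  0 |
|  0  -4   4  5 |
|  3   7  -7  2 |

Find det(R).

Expand along row 2 (it has 3 zeros):
  − (5) · M_23   where M_23 = det([-5 -5 1; 0 -4 5; 3 7 2]) = 152
det = (-1)·(5)·(152) = -760

-760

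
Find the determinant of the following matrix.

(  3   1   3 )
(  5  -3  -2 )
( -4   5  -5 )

147

Expand along row 1:
  + 3 · |-3 -2; 5 -5| = 3·(15 − (-10)) = 75
  − 1 · |5 -2; -4 -5| = −1·(-25 − 8) = 33
  + 3 · |5 -3; -4 5| = 3·(25 − 12) = 39
Sum: (75) + (33) + (39) = 147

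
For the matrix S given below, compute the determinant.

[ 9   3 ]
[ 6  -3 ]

The determinant is -45.

det(S) = 9·(-3) − 3·6 = -27 − 18 = -45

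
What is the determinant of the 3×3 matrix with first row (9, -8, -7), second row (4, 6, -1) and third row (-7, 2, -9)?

The determinant is -1162.

Expand along row 1:
  + 9 · |6 -1; 2 -9| = 9·(-54 − (-2)) = -468
  − (-8) · |4 -1; -7 -9| = −(-8)·(-36 − 7) = -344
  + (-7) · |4 6; -7 2| = (-7)·(8 − (-42)) = -350
Sum: (-468) + (-344) + (-350) = -1162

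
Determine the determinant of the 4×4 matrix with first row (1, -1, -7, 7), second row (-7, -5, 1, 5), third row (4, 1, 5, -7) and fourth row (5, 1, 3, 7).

-1944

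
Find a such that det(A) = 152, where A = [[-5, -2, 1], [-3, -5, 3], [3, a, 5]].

5

Expanding along the row containing a, det(A) is linear in a: det(A) = (12)·a + (92).
Set (12)·a + (92) = 152  ⇒  (12)·a = 60  ⇒  a = 5.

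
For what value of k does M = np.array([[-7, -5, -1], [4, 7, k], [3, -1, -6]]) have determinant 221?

Expanding along the row containing k, det(M) is linear in k: det(M) = (-22)·k + (199).
Set (-22)·k + (199) = 221  ⇒  (-22)·k = 22  ⇒  k = -1.

k = -1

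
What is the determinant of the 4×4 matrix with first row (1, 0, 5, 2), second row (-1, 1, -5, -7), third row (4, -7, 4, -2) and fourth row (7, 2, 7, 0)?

Expand along row 1 (it has 1 zero):
  + (1) · M_11   where M_11 = det([1 -5 -7; -7 4 -2; 2 7 0]) = 433
  + (5) · M_13   where M_13 = det([-1 1 -7; 4 -7 -2; 7 2 0]) = -417
  − (2) · M_14   where M_14 = det([-1 1 -5; 4 -7 4; 7 2 7]) = -228
det = (+1)·(1)·(433) + (+1)·(5)·(-417) + (-1)·(2)·(-228) = -1196

-1196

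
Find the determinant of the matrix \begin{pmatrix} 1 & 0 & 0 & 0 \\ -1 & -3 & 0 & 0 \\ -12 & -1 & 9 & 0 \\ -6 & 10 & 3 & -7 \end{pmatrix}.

The matrix is lower triangular, so the determinant is the product of the diagonal entries:
det = (1) · (-3) · (9) · (-7) = 189

The determinant is 189.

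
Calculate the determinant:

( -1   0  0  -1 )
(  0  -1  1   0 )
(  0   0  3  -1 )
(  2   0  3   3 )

Expand along column 2 (it has 3 zeros):
  + (-1) · M_22   where M_22 = det([-1 0 -1; 0 3 -1; 2 3 3]) = -6
det = (+1)·(-1)·(-6) = 6

6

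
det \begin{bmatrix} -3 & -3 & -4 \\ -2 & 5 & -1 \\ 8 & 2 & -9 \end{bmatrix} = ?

383

Expand along row 1:
  + (-3) · |5 -1; 2 -9| = (-3)·(-45 − (-2)) = 129
  − (-3) · |-2 -1; 8 -9| = −(-3)·(18 − (-8)) = 78
  + (-4) · |-2 5; 8 2| = (-4)·(-4 − 40) = 176
Sum: (129) + (78) + (176) = 383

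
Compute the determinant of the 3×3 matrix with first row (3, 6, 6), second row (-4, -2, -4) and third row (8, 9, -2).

-240

Expand along column 1:
  + 3 · |-2 -4; 9 -2| = 3·(4 − (-36)) = 120
  − (-4) · |6 6; 9 -2| = −(-4)·(-12 − 54) = -264
  + 8 · |6 6; -2 -4| = 8·(-24 − (-12)) = -96
Sum: (120) + (-264) + (-96) = -240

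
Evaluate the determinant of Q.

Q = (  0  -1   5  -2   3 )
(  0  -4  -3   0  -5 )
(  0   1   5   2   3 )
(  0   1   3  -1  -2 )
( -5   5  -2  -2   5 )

2000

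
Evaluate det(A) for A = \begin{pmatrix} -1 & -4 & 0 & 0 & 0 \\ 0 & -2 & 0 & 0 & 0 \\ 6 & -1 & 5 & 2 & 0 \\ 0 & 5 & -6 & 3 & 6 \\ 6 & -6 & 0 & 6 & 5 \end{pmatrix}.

A is block lower-triangular with a 2×2 block and a 3×3 block on the diagonal, so its determinant equals the product of the determinants of the diagonal blocks.
det of the 2×2 block = 2
det of the 3×3 block = -45
det = (2)·(-45) = -90

-90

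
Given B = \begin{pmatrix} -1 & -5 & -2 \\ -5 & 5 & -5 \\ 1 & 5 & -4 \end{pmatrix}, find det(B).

180

Expand along column 1:
  + (-1) · |5 -5; 5 -4| = (-1)·(-20 − (-25)) = -5
  − (-5) · |-5 -2; 5 -4| = −(-5)·(20 − (-10)) = 150
  + 1 · |-5 -2; 5 -5| = 1·(25 − (-10)) = 35
Sum: (-5) + (150) + (35) = 180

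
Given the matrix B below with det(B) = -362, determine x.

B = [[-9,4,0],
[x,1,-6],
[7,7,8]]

Expanding along the row containing x, det(B) is linear in x: det(B) = (-32)·x + (-618).
Set (-32)·x + (-618) = -362  ⇒  (-32)·x = 256  ⇒  x = -8.

x = -8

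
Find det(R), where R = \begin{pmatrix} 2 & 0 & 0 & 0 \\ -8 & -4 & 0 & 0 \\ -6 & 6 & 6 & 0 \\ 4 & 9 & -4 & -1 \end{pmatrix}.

R is lower triangular, so det(R) is the product of the diagonal entries:
det = (2) · (-4) · (6) · (-1) = 48

48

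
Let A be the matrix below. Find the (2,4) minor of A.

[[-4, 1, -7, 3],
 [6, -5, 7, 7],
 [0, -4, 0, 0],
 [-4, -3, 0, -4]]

Delete row 2 and column 4; the remaining 3×3 submatrix is [-4 1 -7; 0 -4 0; -4 -3 0].
Its determinant is 112.

112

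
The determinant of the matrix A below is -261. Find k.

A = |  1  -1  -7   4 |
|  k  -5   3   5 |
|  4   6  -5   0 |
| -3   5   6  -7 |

Expanding along the row containing k, det(A) is linear in k: det(A) = (85)·k + (-601).
Set (85)·k + (-601) = -261  ⇒  (85)·k = 340  ⇒  k = 4.

k = 4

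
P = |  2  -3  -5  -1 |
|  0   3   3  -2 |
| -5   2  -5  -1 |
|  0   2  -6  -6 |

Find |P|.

-8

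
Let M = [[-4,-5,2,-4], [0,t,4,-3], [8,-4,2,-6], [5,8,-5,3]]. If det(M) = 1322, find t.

t = 1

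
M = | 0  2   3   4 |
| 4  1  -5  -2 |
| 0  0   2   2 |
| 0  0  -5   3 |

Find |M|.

M is block upper-triangular with a 2×2 block and a 2×2 block on the diagonal, so its determinant equals the product of the determinants of the diagonal blocks.
det of the 2×2 block = -8
det of the 2×2 block = 16
det = (-8)·(16) = -128

|M| = -128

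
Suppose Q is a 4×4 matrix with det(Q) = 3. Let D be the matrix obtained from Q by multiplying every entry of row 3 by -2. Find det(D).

det(D) = -6

Scaling one row by -2 multiplies the determinant by -2.
det(D) = (-2)·(3) = -6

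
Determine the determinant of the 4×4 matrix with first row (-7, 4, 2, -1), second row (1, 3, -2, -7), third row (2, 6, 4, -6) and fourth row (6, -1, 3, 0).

Expand along row 4 (it has 1 zero):
  − (6) · M_41   where M_41 = det([4 2 -1; 3 -2 -7; 6 4 -6]) = 88
  + (-1) · M_42   where M_42 = det([-7 2 -1; 1 -2 -7; 2 4 -6]) = -304
  − (3) · M_43   where M_43 = det([-7 4 -1; 1 3 -7; 2 6 -6]) = -200
det = (-1)·(6)·(88) + (+1)·(-1)·(-304) + (-1)·(3)·(-200) = 376

376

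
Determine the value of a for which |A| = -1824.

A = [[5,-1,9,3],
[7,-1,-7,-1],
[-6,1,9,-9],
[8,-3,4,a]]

a = -5

Expanding along the row containing a, det(A) is linear in a: det(A) = (20)·a + (-1724).
Set (20)·a + (-1724) = -1824  ⇒  (20)·a = -100  ⇒  a = -5.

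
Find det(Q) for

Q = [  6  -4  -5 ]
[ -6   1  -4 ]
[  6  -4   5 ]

Expand along column 1:
  + 6 · |1 -4; -4 5| = 6·(5 − 16) = -66
  − (-6) · |-4 -5; -4 5| = −(-6)·(-20 − 20) = -240
  + 6 · |-4 -5; 1 -4| = 6·(16 − (-5)) = 126
Sum: (-66) + (-240) + (126) = -180

-180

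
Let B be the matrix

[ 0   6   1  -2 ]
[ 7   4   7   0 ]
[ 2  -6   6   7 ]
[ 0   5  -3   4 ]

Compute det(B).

The determinant is -1979.

Expand along column 1 (it has 2 zeros):
  − (7) · M_21   where M_21 = det([6 1 -2; -6 6 7; 5 -3 4]) = 353
  + (2) · M_31   where M_31 = det([6 1 -2; 4 7 0; 5 -3 4]) = 246
det = (-1)·(7)·(353) + (+1)·(2)·(246) = -1979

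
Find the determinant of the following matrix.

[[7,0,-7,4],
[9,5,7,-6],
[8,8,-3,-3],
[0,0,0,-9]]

Expand along row 4 (it has 3 zeros):
  + (-9) · M_44   where M_44 = det([7 0 -7; 9 5 7; 8 8 -3]) = -721
det = (+1)·(-9)·(-721) = 6489

6489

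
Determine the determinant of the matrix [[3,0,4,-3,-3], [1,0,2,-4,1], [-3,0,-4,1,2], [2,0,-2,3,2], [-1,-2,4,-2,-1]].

The determinant is -208.

Expand along column 2 (it has 4 zeros):
  − (-2) · M_52   where M_52 = det([3 4 -3 -3; 1 2 -4 1; -3 -4 1 2; 2 -2 3 2]) = -104
det = (-1)·(-2)·(-104) = -208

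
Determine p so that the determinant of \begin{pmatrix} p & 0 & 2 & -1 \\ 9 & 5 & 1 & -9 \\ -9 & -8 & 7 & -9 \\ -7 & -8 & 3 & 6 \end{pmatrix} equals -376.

p = 4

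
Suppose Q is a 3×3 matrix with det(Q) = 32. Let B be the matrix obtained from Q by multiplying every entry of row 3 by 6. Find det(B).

192

Scaling one row by 6 multiplies the determinant by 6.
det(B) = (6)·(32) = 192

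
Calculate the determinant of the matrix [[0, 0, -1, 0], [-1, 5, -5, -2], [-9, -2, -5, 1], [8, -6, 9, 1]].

Expand along row 1 (it has 3 zeros):
  + (-1) · M_13   where M_13 = det([-1 5 -2; -9 -2 1; 8 -6 1]) = -59
det = (+1)·(-1)·(-59) = 59

The determinant is 59.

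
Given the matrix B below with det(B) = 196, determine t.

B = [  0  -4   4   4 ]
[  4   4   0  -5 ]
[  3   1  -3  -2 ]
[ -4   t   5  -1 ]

Expanding along the column containing t, det(B) is linear in t: det(B) = (-76)·t + (196).
Set (-76)·t + (196) = 196  ⇒  (-76)·t = 0  ⇒  t = 0.

0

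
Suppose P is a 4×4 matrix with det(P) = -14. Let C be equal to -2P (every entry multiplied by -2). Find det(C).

det(C) = -224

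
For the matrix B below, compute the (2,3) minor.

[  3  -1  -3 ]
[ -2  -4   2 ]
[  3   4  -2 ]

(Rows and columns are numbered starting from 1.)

15

Delete row 2 and column 3; the remaining 2×2 submatrix is [3 -1; 3 4].
Its determinant is 3·4 − (-1)·3 = 15.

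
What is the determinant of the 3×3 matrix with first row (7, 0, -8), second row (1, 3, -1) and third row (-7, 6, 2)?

Expand along column 2:
  + 3 · |7 -8; -7 2| = 3·(14 − 56) = -126
  − 6 · |7 -8; 1 -1| = −6·(-7 − (-8)) = -6
Sum: (-126) + (-6) = -132

-132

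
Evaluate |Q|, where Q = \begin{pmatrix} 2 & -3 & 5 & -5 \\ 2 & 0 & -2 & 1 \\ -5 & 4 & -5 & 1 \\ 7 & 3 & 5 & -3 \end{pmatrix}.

563

Expand along row 2 (it has 1 zero):
  − (2) · M_21   where M_21 = det([-3 5 -5; 4 -5 1; 3 5 -3]) = -130
  − (-2) · M_23   where M_23 = det([2 -3 -5; -5 4 1; 7 3 -3]) = 209
  + (1) · M_24   where M_24 = det([2 -3 5; -5 4 -5; 7 3 5]) = -115
det = (-1)·(2)·(-130) + (-1)·(-2)·(209) + (+1)·(1)·(-115) = 563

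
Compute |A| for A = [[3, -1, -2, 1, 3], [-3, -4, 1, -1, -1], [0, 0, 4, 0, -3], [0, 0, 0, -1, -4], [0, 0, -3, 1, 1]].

A is block upper-triangular with a 2×2 block and a 3×3 block on the diagonal, so its determinant equals the product of the determinants of the diagonal blocks.
det of the 2×2 block = -15
det of the 3×3 block = 21
det = (-15)·(21) = -315

det(A) = -315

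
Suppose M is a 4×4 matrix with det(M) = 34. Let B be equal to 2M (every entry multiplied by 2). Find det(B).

For a 4×4 matrix, det(2M) = 2^4·det(M) = 16·det(M).
det(B) = (16)·(34) = 544

det(B) = 544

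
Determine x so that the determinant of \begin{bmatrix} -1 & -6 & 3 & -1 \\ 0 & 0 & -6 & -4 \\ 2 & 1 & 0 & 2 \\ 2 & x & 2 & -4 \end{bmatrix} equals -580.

Expanding along the row containing x, det(M) is linear in x: det(M) = (-24)·x + (-460).
Set (-24)·x + (-460) = -580  ⇒  (-24)·x = -120  ⇒  x = 5.

5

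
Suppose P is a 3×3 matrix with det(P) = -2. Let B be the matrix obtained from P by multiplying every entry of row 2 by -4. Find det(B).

8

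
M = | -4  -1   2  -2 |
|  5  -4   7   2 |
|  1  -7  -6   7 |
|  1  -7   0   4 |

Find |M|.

Expand along row 4 (it has 1 zero):
  − (1) · M_41   where M_41 = det([-1 2 -2; -4 7 2; -7 -6 7]) = -179
  + (-7) · M_42   where M_42 = det([-4 2 -2; 5 7 2; 1 -6 7]) = -236
  + (4) · M_44   where M_44 = det([-4 -1 2; 5 -4 7; 1 -7 -6]) = -391
det = (-1)·(1)·(-179) + (+1)·(-7)·(-236) + (+1)·(4)·(-391) = 267

|M| = 267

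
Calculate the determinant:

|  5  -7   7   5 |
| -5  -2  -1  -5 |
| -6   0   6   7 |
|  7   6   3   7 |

The determinant is 2184.

Expand along row 3 (it has 1 zero):
  + (-6) · M_31   where M_31 = det([-7 7 5; -2 -1 -5; 6 3 7]) = -168
  + (6) · M_33   where M_33 = det([5 -7 5; -5 -2 -5; 7 6 7]) = 0
  − (7) · M_34   where M_34 = det([5 -7 7; -5 -2 -1; 7 6 3]) = -168
det = (+1)·(-6)·(-168) + (+1)·(6)·(0) + (-1)·(7)·(-168) = 2184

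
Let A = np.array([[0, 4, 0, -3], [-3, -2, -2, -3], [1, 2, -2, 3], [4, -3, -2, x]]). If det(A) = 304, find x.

4

Expanding along the column containing x, det(A) is linear in x: det(A) = (-32)·x + (432).
Set (-32)·x + (432) = 304  ⇒  (-32)·x = -128  ⇒  x = 4.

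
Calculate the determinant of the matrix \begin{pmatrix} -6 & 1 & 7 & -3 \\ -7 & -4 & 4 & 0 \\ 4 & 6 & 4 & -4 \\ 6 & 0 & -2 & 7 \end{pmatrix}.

Expand along row 2 (it has 1 zero):
  − (-7) · M_21   where M_21 = det([1 7 -3; 6 4 -4; 0 -2 7]) = -238
  + (-4) · M_22   where M_22 = det([-6 7 -3; 4 4 -4; 6 -2 7]) = -388
  − (4) · M_23   where M_23 = det([-6 1 -3; 4 6 -4; 6 0 7]) = -196
det = (-1)·(-7)·(-238) + (+1)·(-4)·(-388) + (-1)·(4)·(-196) = 670

The determinant is 670.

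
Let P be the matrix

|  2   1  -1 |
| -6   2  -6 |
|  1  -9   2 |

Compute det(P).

Expand along row 1:
  + 2 · |2 -6; -9 2| = 2·(4 − 54) = -100
  − 1 · |-6 -6; 1 2| = −1·(-12 − (-6)) = 6
  + (-1) · |-6 2; 1 -9| = (-1)·(54 − 2) = -52
Sum: (-100) + (6) + (-52) = -146

-146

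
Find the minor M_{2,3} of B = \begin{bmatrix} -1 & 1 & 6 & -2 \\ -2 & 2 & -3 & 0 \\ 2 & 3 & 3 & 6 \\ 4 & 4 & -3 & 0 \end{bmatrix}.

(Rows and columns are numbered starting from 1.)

56

Delete row 2 and column 3; the remaining 3×3 submatrix is [-1 1 -2; 2 3 6; 4 4 0].
Its determinant is 56.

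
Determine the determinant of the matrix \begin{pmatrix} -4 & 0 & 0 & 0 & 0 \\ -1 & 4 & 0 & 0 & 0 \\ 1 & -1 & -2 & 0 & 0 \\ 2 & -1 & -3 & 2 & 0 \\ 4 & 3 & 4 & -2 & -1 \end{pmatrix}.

-64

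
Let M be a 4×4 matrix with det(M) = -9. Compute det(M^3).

The determinant is -729.

det(M^3) = (det M)^3 = (-9)^3 = -729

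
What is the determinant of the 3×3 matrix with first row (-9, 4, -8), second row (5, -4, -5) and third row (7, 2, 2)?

-502

Expand along column 1:
  + (-9) · |-4 -5; 2 2| = (-9)·(-8 − (-10)) = -18
  − 5 · |4 -8; 2 2| = −5·(8 − (-16)) = -120
  + 7 · |4 -8; -4 -5| = 7·(-20 − 32) = -364
Sum: (-18) + (-120) + (-364) = -502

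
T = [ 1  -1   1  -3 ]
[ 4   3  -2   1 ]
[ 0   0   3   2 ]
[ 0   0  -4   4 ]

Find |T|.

140

T is block upper-triangular with a 2×2 block and a 2×2 block on the diagonal, so its determinant equals the product of the determinants of the diagonal blocks.
det of the 2×2 block = 7
det of the 2×2 block = 20
det = (7)·(20) = 140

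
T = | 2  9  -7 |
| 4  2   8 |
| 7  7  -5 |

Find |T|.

454

Expand along row 1:
  + 2 · |2 8; 7 -5| = 2·(-10 − 56) = -132
  − 9 · |4 8; 7 -5| = −9·(-20 − 56) = 684
  + (-7) · |4 2; 7 7| = (-7)·(28 − 14) = -98
Sum: (-132) + (684) + (-98) = 454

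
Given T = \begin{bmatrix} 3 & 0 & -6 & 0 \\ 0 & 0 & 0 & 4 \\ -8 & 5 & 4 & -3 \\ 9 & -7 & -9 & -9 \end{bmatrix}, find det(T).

-468

Expand along row 2 (it has 3 zeros):
  + (4) · M_24   where M_24 = det([3 0 -6; -8 5 4; 9 -7 -9]) = -117
det = (+1)·(4)·(-117) = -468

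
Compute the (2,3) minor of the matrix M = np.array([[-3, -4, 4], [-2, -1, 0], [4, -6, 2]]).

The minor is 34.

Delete row 2 and column 3; the remaining 2×2 submatrix is [-3 -4; 4 -6].
Its determinant is (-3)·(-6) − (-4)·4 = 34.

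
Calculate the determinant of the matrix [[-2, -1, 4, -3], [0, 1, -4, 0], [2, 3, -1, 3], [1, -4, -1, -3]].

The determinant is 99.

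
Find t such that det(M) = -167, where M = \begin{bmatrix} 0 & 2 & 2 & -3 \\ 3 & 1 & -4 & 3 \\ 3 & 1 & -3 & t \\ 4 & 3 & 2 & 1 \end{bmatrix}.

Expanding along the row containing t, det(M) is linear in t: det(M) = (34)·t + (-99).
Set (34)·t + (-99) = -167  ⇒  (34)·t = -68  ⇒  t = -2.

t = -2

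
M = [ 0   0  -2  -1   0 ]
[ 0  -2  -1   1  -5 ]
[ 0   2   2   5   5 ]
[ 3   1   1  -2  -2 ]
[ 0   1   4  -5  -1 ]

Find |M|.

The determinant is -231.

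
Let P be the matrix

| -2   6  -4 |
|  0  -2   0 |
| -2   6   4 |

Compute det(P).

Expand along row 2:
  + (-2) · |-2 -4; -2 4| = (-2)·(-8 − 8) = 32

32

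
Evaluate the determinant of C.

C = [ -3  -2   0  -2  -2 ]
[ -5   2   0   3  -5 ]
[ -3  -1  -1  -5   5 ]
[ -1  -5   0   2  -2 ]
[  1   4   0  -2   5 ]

387

Expand along column 3 (it has 4 zeros):
  + (-1) · M_33   where M_33 = det([-3 -2 -2 -2; -5 2 3 -5; -1 -5 2 -2; 1 4 -2 5]) = -387
det = (+1)·(-1)·(-387) = 387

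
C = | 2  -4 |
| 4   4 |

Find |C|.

det(C) = 2·4 − (-4)·4 = 8 − (-16) = 24

24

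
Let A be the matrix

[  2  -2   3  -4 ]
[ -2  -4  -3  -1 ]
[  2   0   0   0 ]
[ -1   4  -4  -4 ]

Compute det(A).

Expand along row 3 (it has 3 zeros):
  + (2) · M_31   where M_31 = det([-2 3 -4; -4 -3 -1; 4 -4 -4]) = -188
det = (+1)·(2)·(-188) = -376

-376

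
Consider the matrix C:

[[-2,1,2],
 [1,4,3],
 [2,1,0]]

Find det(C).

The determinant is -2.

Expand along row 3:
  + 2 · |1 2; 4 3| = 2·(3 − 8) = -10
  − 1 · |-2 2; 1 3| = −1·(-6 − 2) = 8
Sum: (-10) + (8) = -2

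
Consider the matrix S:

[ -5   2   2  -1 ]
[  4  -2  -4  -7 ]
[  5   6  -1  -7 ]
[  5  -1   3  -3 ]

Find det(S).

Expand along row 1:
  + (-5) · M_11   where M_11 = det([-2 -4 -7; 6 -1 -7; -1 3 -3]) = -267
  − (2) · M_12   where M_12 = det([4 -4 -7; 5 -1 -7; 5 3 -3]) = 36
  + (2) · M_13   where M_13 = det([4 -2 -7; 5 6 -7; 5 -1 -3]) = 185
  − (-1) · M_14   where M_14 = det([4 -2 -4; 5 6 -1; 5 -1 3]) = 248
det = (+1)·(-5)·(-267) + (-1)·(2)·(36) + (+1)·(2)·(185) + (-1)·(-1)·(248) = 1881

1881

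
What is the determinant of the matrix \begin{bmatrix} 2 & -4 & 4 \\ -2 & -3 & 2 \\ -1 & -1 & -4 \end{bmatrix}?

64

Expand along column 1:
  + 2 · |-3 2; -1 -4| = 2·(12 − (-2)) = 28
  − (-2) · |-4 4; -1 -4| = −(-2)·(16 − (-4)) = 40
  + (-1) · |-4 4; -3 2| = (-1)·(-8 − (-12)) = -4
Sum: (28) + (40) + (-4) = 64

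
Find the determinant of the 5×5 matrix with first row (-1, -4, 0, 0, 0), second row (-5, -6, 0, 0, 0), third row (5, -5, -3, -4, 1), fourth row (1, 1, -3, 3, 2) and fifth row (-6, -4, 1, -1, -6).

The determinant is -1568.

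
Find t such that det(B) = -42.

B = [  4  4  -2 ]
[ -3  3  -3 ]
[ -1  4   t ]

Expanding along the column containing t, det(B) is linear in t: det(B) = (24)·t + (78).
Set (24)·t + (78) = -42  ⇒  (24)·t = -120  ⇒  t = -5.

t = -5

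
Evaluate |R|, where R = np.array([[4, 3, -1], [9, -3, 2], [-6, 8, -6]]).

The determinant is 80.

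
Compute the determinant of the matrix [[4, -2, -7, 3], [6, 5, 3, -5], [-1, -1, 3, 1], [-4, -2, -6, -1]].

-339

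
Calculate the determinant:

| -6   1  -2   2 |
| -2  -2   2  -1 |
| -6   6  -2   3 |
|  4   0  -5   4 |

188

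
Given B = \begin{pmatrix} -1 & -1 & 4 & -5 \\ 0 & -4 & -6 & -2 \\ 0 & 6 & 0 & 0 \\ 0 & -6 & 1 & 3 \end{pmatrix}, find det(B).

The determinant is -96.

Expand along row 3 (it has 3 zeros):
  − (6) · M_32   where M_32 = det([-1 4 -5; 0 -6 -2; 0 1 3]) = 16
det = (-1)·(6)·(16) = -96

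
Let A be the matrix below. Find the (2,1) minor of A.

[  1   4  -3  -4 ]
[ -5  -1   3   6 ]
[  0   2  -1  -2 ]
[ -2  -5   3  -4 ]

-18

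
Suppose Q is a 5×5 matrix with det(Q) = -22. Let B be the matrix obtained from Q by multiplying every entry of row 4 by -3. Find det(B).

det(B) = 66

Scaling one row by -3 multiplies the determinant by -3.
det(B) = (-3)·(-22) = 66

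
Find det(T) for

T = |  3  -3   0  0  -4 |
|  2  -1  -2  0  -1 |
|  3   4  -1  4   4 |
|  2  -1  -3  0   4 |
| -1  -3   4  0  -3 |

-212

Expand along column 4 (it has 4 zeros):
  − (4) · M_34   where M_34 = det([3 -3 0 -4; 2 -1 -2 -1; 2 -1 -3 4; -1 -3 4 -3]) = 53
det = (-1)·(4)·(53) = -212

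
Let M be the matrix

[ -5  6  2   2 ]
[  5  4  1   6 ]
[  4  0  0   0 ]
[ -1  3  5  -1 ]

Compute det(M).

-432

Expand along row 3 (it has 3 zeros):
  + (4) · M_31   where M_31 = det([6 2 2; 4 1 6; 3 5 -1]) = -108
det = (+1)·(4)·(-108) = -432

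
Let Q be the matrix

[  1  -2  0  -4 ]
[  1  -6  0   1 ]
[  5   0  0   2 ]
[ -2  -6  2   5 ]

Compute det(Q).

276

Expand along column 3 (it has 3 zeros):
  − (2) · M_43   where M_43 = det([1 -2 -4; 1 -6 1; 5 0 2]) = -138
det = (-1)·(2)·(-138) = 276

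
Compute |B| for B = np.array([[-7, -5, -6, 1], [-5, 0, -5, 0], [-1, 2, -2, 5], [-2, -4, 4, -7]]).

Expand along row 2 (it has 2 zeros):
  − (-5) · M_21   where M_21 = det([-5 -6 1; 2 -2 5; -4 4 -7]) = 66
  − (-5) · M_23   where M_23 = det([-7 -5 1; -1 2 5; -2 -4 -7]) = 51
det = (-1)·(-5)·(66) + (-1)·(-5)·(51) = 585

det(B) = 585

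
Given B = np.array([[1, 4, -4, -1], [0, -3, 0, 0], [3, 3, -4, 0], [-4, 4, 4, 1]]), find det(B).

Expand along row 2 (it has 3 zeros):
  + (-3) · M_22   where M_22 = det([1 -4 -1; 3 -4 0; -4 4 1]) = 12
det = (+1)·(-3)·(12) = -36

-36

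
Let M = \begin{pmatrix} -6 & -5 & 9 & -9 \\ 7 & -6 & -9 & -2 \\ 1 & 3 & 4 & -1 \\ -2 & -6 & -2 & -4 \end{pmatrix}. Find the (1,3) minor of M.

-162

Delete row 1 and column 3; the remaining 3×3 submatrix is [7 -6 -2; 1 3 -1; -2 -6 -4].
Its determinant is -162.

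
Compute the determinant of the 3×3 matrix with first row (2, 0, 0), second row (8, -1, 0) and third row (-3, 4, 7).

The matrix is lower triangular, so the determinant is the product of the diagonal entries:
det = (2) · (-1) · (7) = -14

-14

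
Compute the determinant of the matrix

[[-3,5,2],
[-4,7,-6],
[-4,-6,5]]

Expand along row 1:
  + (-3) · |7 -6; -6 5| = (-3)·(35 − 36) = 3
  − 5 · |-4 -6; -4 5| = −5·(-20 − 24) = 220
  + 2 · |-4 7; -4 -6| = 2·(24 − (-28)) = 104
Sum: (3) + (220) + (104) = 327

The determinant is 327.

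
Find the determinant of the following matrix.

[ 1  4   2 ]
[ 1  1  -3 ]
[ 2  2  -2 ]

Expand along column 1:
  + 1 · |1 -3; 2 -2| = 1·(-2 − (-6)) = 4
  − 1 · |4 2; 2 -2| = −1·(-8 − 4) = 12
  + 2 · |4 2; 1 -3| = 2·(-12 − 2) = -28
Sum: (4) + (12) + (-28) = -12

The determinant is -12.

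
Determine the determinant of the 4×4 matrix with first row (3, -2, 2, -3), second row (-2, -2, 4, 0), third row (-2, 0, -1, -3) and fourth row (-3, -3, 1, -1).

The determinant is 192.

Expand along row 2 (it has 1 zero):
  − (-2) · M_21   where M_21 = det([-2 2 -3; 0 -1 -3; -3 1 -1]) = 19
  + (-2) · M_22   where M_22 = det([3 2 -3; -2 -1 -3; -3 1 -1]) = 41
  − (4) · M_23   where M_23 = det([3 -2 -3; -2 0 -3; -3 -3 -1]) = -59
det = (-1)·(-2)·(19) + (+1)·(-2)·(41) + (-1)·(4)·(-59) = 192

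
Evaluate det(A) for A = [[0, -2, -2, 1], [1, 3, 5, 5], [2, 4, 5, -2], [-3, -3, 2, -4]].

|A| = 202

Expand along row 1 (it has 1 zero):
  − (-2) · M_12   where M_12 = det([1 5 5; 2 5 -2; -3 2 -4]) = 149
  + (-2) · M_13   where M_13 = det([1 3 5; 2 4 -2; -3 -3 -4]) = 50
  − (1) · M_14   where M_14 = det([1 3 5; 2 4 5; -3 -3 2]) = -4
det = (-1)·(-2)·(149) + (+1)·(-2)·(50) + (-1)·(1)·(-4) = 202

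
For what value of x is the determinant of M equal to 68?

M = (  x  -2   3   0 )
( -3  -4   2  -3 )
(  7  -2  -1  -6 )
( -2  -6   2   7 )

Expanding along the row containing x, det(M) is linear in x: det(M) = (110)·x + (1058).
Set (110)·x + (1058) = 68  ⇒  (110)·x = -990  ⇒  x = -9.

-9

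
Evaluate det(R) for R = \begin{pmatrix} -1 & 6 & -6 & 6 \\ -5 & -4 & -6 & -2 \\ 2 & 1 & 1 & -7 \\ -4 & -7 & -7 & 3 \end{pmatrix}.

-1708

Expand along row 1:
  + (-1) · M_11   where M_11 = det([-4 -6 -2; 1 1 -7; -7 -7 3]) = -92
  − (6) · M_12   where M_12 = det([-5 -6 -2; 2 1 -7; -4 -7 3]) = 118
  + (-6) · M_13   where M_13 = det([-5 -4 -2; 2 1 -7; -4 -7 3]) = 162
  − (6) · M_14   where M_14 = det([-5 -4 -6; 2 1 1; -4 -7 -7]) = 20
det = (+1)·(-1)·(-92) + (-1)·(6)·(118) + (+1)·(-6)·(162) + (-1)·(6)·(20) = -1708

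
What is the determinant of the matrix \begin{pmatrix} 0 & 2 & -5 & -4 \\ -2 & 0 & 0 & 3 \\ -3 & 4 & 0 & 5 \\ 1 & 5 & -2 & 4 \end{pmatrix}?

263

Expand along row 2 (it has 2 zeros):
  − (-2) · M_21   where M_21 = det([2 -5 -4; 4 0 5; 5 -2 4]) = 7
  + (3) · M_24   where M_24 = det([0 2 -5; -3 4 0; 1 5 -2]) = 83
det = (-1)·(-2)·(7) + (+1)·(3)·(83) = 263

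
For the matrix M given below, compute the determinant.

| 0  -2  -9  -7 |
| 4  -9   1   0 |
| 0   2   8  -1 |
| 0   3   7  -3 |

Expand along column 1 (it has 3 zeros):
  − (4) · M_21   where M_21 = det([-2 -9 -7; 2 8 -1; 3 7 -3]) = 77
det = (-1)·(4)·(77) = -308

The determinant is -308.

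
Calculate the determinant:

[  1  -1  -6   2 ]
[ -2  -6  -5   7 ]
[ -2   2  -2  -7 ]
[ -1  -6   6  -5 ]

Expand along row 1:
  + (1) · M_11   where M_11 = det([-6 -5 7; 2 -2 -7; -6 6 -5]) = -572
  − (-1) · M_12   where M_12 = det([-2 -5 7; -2 -2 -7; -1 6 -5]) = -187
  + (-6) · M_13   where M_13 = det([-2 -6 7; -2 2 -7; -1 -6 -5]) = 220
  − (2) · M_14   where M_14 = det([-2 -6 -5; -2 2 -2; -1 -6 6]) = -154
det = (+1)·(1)·(-572) + (-1)·(-1)·(-187) + (+1)·(-6)·(220) + (-1)·(2)·(-154) = -1771

-1771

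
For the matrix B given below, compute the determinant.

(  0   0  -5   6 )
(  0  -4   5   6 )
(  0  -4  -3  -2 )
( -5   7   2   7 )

The determinant is 1760.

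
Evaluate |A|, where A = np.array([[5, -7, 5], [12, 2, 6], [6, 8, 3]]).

Expand along row 1:
  + 5 · |2 6; 8 3| = 5·(6 − 48) = -210
  − (-7) · |12 6; 6 3| = −(-7)·(36 − 36) = 0
  + 5 · |12 2; 6 8| = 5·(96 − 12) = 420
Sum: (-210) + (0) + (420) = 210

210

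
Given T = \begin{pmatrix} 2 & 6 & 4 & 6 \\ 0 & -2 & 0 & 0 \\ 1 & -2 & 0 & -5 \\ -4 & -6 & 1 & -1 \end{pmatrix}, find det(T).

Expand along row 2 (it has 3 zeros):
  + (-2) · M_22   where M_22 = det([2 4 6; 1 0 -5; -4 1 -1]) = 100
det = (+1)·(-2)·(100) = -200

-200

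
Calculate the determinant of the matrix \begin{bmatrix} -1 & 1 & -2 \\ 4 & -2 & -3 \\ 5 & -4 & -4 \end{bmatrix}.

Expand along row 1:
  + (-1) · |-2 -3; -4 -4| = (-1)·(8 − 12) = 4
  − 1 · |4 -3; 5 -4| = −1·(-16 − (-15)) = 1
  + (-2) · |4 -2; 5 -4| = (-2)·(-16 − (-10)) = 12
Sum: (4) + (1) + (12) = 17

The determinant is 17.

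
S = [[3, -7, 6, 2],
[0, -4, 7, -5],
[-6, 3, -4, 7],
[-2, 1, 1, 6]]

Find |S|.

1188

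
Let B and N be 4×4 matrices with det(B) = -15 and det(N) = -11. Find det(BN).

165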